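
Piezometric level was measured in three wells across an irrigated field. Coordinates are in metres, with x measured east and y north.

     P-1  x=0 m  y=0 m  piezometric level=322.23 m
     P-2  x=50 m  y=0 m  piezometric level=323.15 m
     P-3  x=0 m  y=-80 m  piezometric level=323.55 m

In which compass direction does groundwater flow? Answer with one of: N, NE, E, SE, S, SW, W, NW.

∂h/∂x = (323.15 − 322.23) / (50 − 0) = +0.01840
∂h/∂y = (323.55 − 322.23) / (-80 − 0) = -0.01650
Flow = −∇h = (-0.01840 east, +0.01650 north), which points northwest.

NW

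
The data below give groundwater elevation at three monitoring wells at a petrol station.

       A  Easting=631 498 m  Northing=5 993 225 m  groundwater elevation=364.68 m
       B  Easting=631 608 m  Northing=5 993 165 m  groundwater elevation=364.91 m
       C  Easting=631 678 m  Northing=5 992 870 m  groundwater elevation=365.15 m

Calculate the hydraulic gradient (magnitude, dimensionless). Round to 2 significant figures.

Taking A as reference: B−A = (110, -60, +0.23); C−A = (180, -355, +0.47).
Determinant of the coordinate differences = 110·(-355) − 180·(-60) = -28250.
∂h/∂x = [(+0.23)·(-355) − (+0.47)·(-60)] / -28250 = +0.001892
∂h/∂y = [110·(+0.47) − 180·(+0.23)] / -28250 = -0.0003646
|∇h| = √(0.001892² + -0.0003646²) = 0.001927

0.0019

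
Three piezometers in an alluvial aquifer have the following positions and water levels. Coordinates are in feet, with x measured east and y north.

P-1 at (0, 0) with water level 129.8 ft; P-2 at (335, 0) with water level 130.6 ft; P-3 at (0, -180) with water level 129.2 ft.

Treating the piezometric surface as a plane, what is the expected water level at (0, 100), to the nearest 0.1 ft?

130.1 ft

∂h/∂x = (130.6 − 129.8) / (335 − 0) = +0.002388
∂h/∂y = (129.2 − 129.8) / (-180 − 0) = +0.003333
h(0, 100) = 129.8 + (+0.002388)·(0) + (+0.003333)·(100) = 129.8 +0.000 +0.333 = 130.133 ft.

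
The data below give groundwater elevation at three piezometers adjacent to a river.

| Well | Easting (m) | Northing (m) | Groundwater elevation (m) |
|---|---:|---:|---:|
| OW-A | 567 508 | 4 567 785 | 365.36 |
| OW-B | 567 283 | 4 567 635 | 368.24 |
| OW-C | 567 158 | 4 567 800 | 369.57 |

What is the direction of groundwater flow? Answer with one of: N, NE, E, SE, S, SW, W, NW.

E

With h = a·x + b·y + c and OW-A as origin, the differences give:
  (-225)·a + (-150)·b = +2.88
  (-350)·a + 15·b = +4.21
Eliminate b (×15 and ×(-150), subtract): -55875·a = 674.700 → a = ∂h/∂x = -0.01208
Back-substitute: b = ∂h/∂y = -0.001087.
Flow = −∇h = (+0.01208 east, +0.001087 north), which points east.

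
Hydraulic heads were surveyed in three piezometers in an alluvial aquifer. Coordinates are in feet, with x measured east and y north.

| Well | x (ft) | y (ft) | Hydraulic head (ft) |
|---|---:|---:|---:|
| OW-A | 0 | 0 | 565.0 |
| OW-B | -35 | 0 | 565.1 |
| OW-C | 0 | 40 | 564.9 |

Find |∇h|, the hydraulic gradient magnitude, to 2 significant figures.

0.0038

∂h/∂x = (565.1 − 565.0) / (-35 − 0) = -0.002857
∂h/∂y = (564.9 − 565.0) / (40 − 0) = -0.002500
|∇h| = √(-0.002857² + -0.002500²) = 0.003796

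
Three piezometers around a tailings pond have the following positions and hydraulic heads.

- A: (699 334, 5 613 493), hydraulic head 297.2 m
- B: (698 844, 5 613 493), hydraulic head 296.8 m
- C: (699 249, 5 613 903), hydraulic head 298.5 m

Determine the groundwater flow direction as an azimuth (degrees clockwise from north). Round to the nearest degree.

Differences from A: to B (Δx, Δy, Δh) = (-490, 0, -0.4); to C = (-85, 410, +1.3).
Solve a·Δx + b·Δy = Δh: det = (-490)·410 − (-85)·0 = -200900.
∂h/∂x = [(-0.4)·410 − (+1.3)·0] / -200900 = +0.0008163
∂h/∂y = [(-490)·(+1.3) − (-85)·(-0.4)] / -200900 = +0.003340
Flow direction (−∇h) has components (-0.0008163 E, -0.003340 N).
Azimuth = atan2(E, N) = atan2(-0.0008163, -0.003340) = 193.7° ≈ 194°.

194°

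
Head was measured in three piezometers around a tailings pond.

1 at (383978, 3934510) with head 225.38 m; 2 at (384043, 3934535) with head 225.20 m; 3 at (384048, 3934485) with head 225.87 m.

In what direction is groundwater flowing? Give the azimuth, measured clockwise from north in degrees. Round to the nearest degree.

350°

Three-point gradient (reference 1): Δ to 2 = (65, 25, -0.18), Δ to 3 = (70, -25, +0.49).
∂h/∂x = +0.002296, ∂h/∂y = -0.01317 (det = -3375).
Flow direction (−∇h) has components (-0.002296 E, +0.01317 N).
Azimuth = atan2(E, N) = atan2(-0.002296, +0.01317) = 350.1° ≈ 350°.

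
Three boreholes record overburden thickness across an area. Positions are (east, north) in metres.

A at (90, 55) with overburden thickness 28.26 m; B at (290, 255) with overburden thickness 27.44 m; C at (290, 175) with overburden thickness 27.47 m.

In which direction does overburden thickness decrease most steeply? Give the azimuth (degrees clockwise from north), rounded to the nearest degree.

With d = a·x + b·y + c and A as origin, the differences give:
  200·a + 200·b = -0.82
  200·a + 120·b = -0.79
Eliminate b (×120 and ×200, subtract): -16000·a = 59.600 → a = ∂d/∂x = -0.003725
Back-substitute: b = ∂d/∂y = -0.0003750.
Steepest decrease is along −∇f: components (+0.003725 E, +0.0003750 N).
Azimuth = atan2(+0.003725, +0.0003750) = 84.3° ≈ 084°.

084°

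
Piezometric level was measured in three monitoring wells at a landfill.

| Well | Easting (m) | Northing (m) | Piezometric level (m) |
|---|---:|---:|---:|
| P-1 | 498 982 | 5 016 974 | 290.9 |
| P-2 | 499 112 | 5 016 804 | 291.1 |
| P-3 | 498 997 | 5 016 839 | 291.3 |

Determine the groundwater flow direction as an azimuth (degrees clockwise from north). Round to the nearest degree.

040°

Taking P-1 as reference: P-2−P-1 = (130, -170, +0.2); P-3−P-1 = (15, -135, +0.4).
Solve a·Δx + b·Δy = Δh: det = 130·(-135) − 15·(-170) = -15000.
∂h/∂x = [(+0.2)·(-135) − (+0.4)·(-170)] / -15000 = -0.002733
∂h/∂y = [130·(+0.4) − 15·(+0.2)] / -15000 = -0.003267
Flow direction (−∇h) has components (+0.002733 E, +0.003267 N).
Azimuth = atan2(E, N) = atan2(+0.002733, +0.003267) = 39.9° ≈ 040°.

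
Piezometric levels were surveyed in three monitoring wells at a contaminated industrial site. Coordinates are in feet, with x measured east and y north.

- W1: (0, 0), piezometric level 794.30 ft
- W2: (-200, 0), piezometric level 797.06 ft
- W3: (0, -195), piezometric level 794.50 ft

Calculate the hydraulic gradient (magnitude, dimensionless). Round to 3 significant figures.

∂h/∂x = (797.06 − 794.30) / (-200 − 0) = -0.01380
∂h/∂y = (794.50 − 794.30) / (-195 − 0) = -0.001026
|∇h| = √(-0.01380² + -0.001026²) = 0.01384

0.0138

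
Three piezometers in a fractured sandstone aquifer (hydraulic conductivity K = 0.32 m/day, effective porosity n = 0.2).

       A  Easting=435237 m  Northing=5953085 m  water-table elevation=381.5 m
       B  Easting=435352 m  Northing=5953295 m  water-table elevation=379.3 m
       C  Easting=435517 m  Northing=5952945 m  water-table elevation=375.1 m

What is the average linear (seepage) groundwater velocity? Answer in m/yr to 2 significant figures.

Taking A as reference: B−A = (115, 210, -2.2); C−A = (280, -140, -6.4).
Solve a·Δx + b·Δy = Δh: det = 115·(-140) − 280·210 = -74900.
∂h/∂x = [(-2.2)·(-140) − (-6.4)·210] / -74900 = -0.02206
∂h/∂y = [115·(-6.4) − 280·(-2.2)] / -74900 = +0.001602
|∇h| = √(-0.02206² + 0.001602²) = 0.02212
Seepage velocity v = K·i/n = 0.32 × 0.02212 / 0.2 = 0.03539 m/day = 12.93 m/yr.

13 m/yr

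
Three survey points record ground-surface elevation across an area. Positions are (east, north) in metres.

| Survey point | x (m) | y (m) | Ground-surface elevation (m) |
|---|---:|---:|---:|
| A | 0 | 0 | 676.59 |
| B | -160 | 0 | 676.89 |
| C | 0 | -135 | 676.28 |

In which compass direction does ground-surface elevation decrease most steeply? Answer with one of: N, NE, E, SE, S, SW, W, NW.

∂z/∂x = (676.89 − 676.59) / (-160 − 0) = -0.001875
∂z/∂y = (676.28 − 676.59) / (-135 − 0) = +0.002296
Steepest decrease is along −∇f = (+0.001875 E, -0.002296 N) → southeast.

SE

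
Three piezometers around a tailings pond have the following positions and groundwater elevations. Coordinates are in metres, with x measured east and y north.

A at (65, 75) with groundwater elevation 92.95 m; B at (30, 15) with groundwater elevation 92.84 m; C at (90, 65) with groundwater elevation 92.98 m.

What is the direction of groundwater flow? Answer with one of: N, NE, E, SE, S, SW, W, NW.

Three-point gradient (reference A): Δ to B = (-35, -60, -0.11), Δ to C = (25, -10, +0.03).
∂h/∂x = +0.001568, ∂h/∂y = +0.0009189 (det = 1850).
Flow = −∇h = (-0.001568 east, -0.0009189 north), which points southwest.

SW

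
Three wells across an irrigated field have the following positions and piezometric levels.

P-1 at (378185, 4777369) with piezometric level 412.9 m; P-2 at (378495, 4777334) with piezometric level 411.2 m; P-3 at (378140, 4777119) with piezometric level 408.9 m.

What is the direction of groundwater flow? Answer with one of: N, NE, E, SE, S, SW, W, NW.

S

Differences from P-1: to P-2 (Δx, Δy, Δh) = (310, -35, -1.7); to P-3 = (-45, -250, -4.0).
Solve a·Δx + b·Δy = Δh: det = 310·(-250) − (-45)·(-35) = -79075.
∂h/∂x = [(-1.7)·(-250) − (-4.0)·(-35)] / -79075 = -0.003604
∂h/∂y = [310·(-4.0) − (-45)·(-1.7)] / -79075 = +0.01665
Flow = −∇h = (+0.003604 east, -0.01665 north), which points south.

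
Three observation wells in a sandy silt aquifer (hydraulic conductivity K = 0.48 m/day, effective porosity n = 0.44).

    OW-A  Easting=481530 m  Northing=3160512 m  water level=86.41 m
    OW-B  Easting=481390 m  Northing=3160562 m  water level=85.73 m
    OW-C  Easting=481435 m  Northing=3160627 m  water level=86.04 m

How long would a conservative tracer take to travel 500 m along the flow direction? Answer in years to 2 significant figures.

230 years

Taking OW-A as reference: OW-B−OW-A = (-140, 50, -0.68); OW-C−OW-A = (-95, 115, -0.37).
Determinant of the coordinate differences = (-140)·115 − (-95)·50 = -11350.
∂h/∂x = [(-0.68)·115 − (-0.37)·50] / -11350 = +0.005260
∂h/∂y = [(-140)·(-0.37) − (-95)·(-0.68)] / -11350 = +0.001128
|∇h| = √(0.005260² + 0.001128²) = 0.00538
Seepage velocity v = K·i/n = 0.48 × 0.00538 / 0.44 = 0.005869 m/day.
t = 500 / 0.005869 = 8.519e+04 days = 233 years.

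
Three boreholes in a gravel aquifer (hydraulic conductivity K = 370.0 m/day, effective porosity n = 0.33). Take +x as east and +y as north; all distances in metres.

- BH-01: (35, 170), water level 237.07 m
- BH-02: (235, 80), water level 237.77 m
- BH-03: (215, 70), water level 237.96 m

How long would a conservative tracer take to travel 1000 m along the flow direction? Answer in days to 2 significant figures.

Differences from BH-01: to BH-02 (Δx, Δy, Δh) = (200, -90, +0.70); to BH-03 = (180, -100, +0.89).
Solve a·Δx + b·Δy = Δh: det = 200·(-100) − 180·(-90) = -3800.
∂h/∂x = [(+0.70)·(-100) − (+0.89)·(-90)] / -3800 = -0.002658
∂h/∂y = [200·(+0.89) − 180·(+0.70)] / -3800 = -0.01368
|∇h| = √(-0.002658² + -0.01368²) = 0.01394
Seepage velocity v = K·i/n = 370.0 × 0.01394 / 0.33 = 15.63 m/day.
t = 1000 / 15.63 = 63.98 days.

64 days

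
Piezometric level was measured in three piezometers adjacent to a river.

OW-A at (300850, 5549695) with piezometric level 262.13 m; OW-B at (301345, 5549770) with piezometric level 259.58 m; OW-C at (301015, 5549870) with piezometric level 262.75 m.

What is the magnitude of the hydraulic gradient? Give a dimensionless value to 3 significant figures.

With h = a·x + b·y + c and OW-A as origin, the differences give:
  495·a + 75·b = -2.55
  165·a + 175·b = +0.62
Eliminate b (×175 and ×75, subtract): 74250·a = -492.750 → a = ∂h/∂x = -0.006636
Back-substitute: b = ∂h/∂y = +0.009800.
|∇h| = √(-0.006636² + 0.009800²) = 0.01184

0.0118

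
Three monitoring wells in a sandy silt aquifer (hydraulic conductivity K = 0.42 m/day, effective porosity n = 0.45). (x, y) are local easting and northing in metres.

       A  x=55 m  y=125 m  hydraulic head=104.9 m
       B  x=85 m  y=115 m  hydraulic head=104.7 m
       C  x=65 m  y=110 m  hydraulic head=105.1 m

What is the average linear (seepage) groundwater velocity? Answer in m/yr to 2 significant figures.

9.2 m/yr

Taking A as reference: B−A = (30, -10, -0.2); C−A = (10, -15, +0.2).
Solve a·Δx + b·Δy = Δh: det = 30·(-15) − 10·(-10) = -350.
∂h/∂x = [(-0.2)·(-15) − (+0.2)·(-10)] / -350 = -0.01429
∂h/∂y = [30·(+0.2) − 10·(-0.2)] / -350 = -0.02286
|∇h| = √(-0.01429² + -0.02286²) = 0.02696
Seepage velocity v = K·i/n = 0.42 × 0.02696 / 0.45 = 0.02516 m/day = 9.19 m/yr.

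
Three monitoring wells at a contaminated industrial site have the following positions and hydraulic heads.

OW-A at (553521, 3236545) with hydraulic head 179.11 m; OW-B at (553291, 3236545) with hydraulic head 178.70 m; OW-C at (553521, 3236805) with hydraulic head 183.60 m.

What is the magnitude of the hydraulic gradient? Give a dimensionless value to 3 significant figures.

∂h/∂x = (178.70 − 179.11) / (553291 − 553521) = +0.001783
∂h/∂y = (183.60 − 179.11) / (3236805 − 3236545) = +0.01727
|∇h| = √(0.001783² + 0.01727²) = 0.01736

0.0174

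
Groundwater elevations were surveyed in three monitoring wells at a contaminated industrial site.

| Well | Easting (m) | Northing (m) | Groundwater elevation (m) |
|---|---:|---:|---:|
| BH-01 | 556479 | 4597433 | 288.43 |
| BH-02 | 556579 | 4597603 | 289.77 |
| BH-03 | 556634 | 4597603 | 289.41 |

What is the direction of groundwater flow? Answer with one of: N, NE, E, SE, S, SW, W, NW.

SE

Taking BH-01 as reference: BH-02−BH-01 = (100, 170, +1.34); BH-03−BH-01 = (155, 170, +0.98).
Determinant of the coordinate differences = 100·170 − 155·170 = -9350.
∂h/∂x = [(+1.34)·170 − (+0.98)·170] / -9350 = -0.006545
∂h/∂y = [100·(+0.98) − 155·(+1.34)] / -9350 = +0.01173
Flow = −∇h = (+0.006545 east, -0.01173 north), which points southeast.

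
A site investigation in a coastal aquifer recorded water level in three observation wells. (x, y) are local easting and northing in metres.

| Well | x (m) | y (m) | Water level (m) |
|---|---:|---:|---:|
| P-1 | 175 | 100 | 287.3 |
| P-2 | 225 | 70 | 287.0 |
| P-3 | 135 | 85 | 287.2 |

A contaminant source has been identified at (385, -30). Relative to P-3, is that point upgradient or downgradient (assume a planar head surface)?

downgradient

Differences from P-1: to P-2 (Δx, Δy, Δh) = (50, -30, -0.3); to P-3 = (-40, -15, -0.1).
Solve a·Δx + b·Δy = Δh: det = 50·(-15) − (-40)·(-30) = -1950.
∂h/∂x = [(-0.3)·(-15) − (-0.1)·(-30)] / -1950 = -0.0007692
∂h/∂y = [50·(-0.1) − (-40)·(-0.3)] / -1950 = +0.008718
Head at (385, -30) = 287.3 + (-0.0007692)·(210) + (+0.008718)·(-130) = 286.01 m.
That is lower than the 287.2 m at P-3, so the point is downgradient.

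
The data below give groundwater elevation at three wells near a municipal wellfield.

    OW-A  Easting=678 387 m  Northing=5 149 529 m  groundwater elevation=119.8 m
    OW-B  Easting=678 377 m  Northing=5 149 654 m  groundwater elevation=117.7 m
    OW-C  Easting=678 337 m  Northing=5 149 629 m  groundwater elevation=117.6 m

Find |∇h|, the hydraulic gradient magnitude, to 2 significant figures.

Three-point gradient (reference OW-A): Δ to OW-B = (-10, 125, -2.1), Δ to OW-C = (-50, 100, -2.2).
∂h/∂x = +0.01238, ∂h/∂y = -0.01581 (det = 5250).
|∇h| = √(0.01238² + -0.01581²) = 0.02008

0.020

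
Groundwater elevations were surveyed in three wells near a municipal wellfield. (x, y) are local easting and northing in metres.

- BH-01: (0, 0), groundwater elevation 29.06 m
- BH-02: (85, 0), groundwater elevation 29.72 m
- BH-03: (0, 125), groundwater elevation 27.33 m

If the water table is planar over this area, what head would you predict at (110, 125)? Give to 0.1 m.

∂h/∂x = (29.72 − 29.06) / (85 − 0) = +0.007765
∂h/∂y = (27.33 − 29.06) / (125 − 0) = -0.01384
h(110, 125) = 29.06 + (+0.007765)·(110) + (-0.01384)·(125) = 29.06 +0.854 -1.730 = 28.184 m.

28.2 m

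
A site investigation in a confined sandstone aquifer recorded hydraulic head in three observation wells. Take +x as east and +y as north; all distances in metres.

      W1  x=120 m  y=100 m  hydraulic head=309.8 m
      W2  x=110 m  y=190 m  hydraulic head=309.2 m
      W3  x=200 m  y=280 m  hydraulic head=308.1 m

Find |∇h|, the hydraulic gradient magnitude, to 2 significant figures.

0.0088

With h = a·x + b·y + c and W1 as origin, the differences give:
  (-10)·a + 90·b = -0.6
  80·a + 180·b = -1.7
Eliminate b (×180 and ×90, subtract): -9000·a = 45.00 → a = ∂h/∂x = -0.005000
Back-substitute: b = ∂h/∂y = -0.007222.
|∇h| = √(-0.005000² + -0.007222²) = 0.008784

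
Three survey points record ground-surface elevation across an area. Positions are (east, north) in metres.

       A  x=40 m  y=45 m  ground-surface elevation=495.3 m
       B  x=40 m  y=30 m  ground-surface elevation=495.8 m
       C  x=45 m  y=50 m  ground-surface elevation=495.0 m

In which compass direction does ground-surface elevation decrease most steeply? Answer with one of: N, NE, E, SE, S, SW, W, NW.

Three-point gradient (reference A): Δ to B = (0, -15, +0.5), Δ to C = (5, 5, -0.3).
∂z/∂x = -0.02667, ∂z/∂y = -0.03333 (det = 75).
Steepest decrease is along −∇f = (+0.02667 E, +0.03333 N) → northeast.

NE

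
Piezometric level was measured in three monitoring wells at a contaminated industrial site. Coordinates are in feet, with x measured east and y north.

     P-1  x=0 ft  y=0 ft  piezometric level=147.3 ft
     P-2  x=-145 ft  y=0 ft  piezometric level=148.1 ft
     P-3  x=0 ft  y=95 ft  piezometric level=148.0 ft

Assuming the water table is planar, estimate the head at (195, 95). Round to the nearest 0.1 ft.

146.9 ft

∂h/∂x = (148.1 − 147.3) / (-145 − 0) = -0.005517
∂h/∂y = (148.0 − 147.3) / (95 − 0) = +0.007368
h(195, 95) = 147.3 + (-0.005517)·(195) + (+0.007368)·(95) = 147.3 -1.076 +0.700 = 146.924 ft.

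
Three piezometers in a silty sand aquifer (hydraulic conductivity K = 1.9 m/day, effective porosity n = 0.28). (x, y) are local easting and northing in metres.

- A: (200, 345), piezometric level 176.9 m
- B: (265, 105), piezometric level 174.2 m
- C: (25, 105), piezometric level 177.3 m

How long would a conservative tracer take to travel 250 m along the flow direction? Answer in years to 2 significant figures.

6.7 years

Three-point gradient (reference A): Δ to B = (65, -240, -2.7), Δ to C = (-175, -240, +0.4).
∂h/∂x = -0.01292, ∂h/∂y = +0.007752 (det = -57600).
|∇h| = √(-0.01292² + 0.007752²) = 0.01507
Seepage velocity v = K·i/n = 1.9 × 0.01507 / 0.28 = 0.1023 m/day.
t = 250 / 0.1023 = 2444 days = 6.69 years.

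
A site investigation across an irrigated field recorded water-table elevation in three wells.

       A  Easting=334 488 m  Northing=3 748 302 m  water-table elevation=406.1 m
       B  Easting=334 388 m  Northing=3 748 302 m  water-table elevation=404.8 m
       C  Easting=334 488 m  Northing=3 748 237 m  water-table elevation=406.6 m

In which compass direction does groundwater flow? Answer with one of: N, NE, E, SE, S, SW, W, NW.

NW

∂h/∂x = (404.8 − 406.1) / (334388 − 334488) = +0.01300
∂h/∂y = (406.6 − 406.1) / (3748237 − 3748302) = -0.007692
Flow = −∇h = (-0.01300 east, +0.007692 north), which points northwest.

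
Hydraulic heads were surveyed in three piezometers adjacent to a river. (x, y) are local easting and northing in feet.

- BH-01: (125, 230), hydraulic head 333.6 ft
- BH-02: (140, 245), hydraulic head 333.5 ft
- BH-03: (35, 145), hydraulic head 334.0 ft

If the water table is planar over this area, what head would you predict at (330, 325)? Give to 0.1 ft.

336.6 ft

Three-point gradient (reference BH-01): Δ to BH-02 = (15, 15, -0.1), Δ to BH-03 = (-90, -85, +0.4).
∂h/∂x = +0.03333, ∂h/∂y = -0.04000 (det = 75).
h(330, 325) = 333.6 + (+0.03333)·(205) + (-0.04000)·(95) = 333.6 +6.833 -3.800 = 336.633 ft.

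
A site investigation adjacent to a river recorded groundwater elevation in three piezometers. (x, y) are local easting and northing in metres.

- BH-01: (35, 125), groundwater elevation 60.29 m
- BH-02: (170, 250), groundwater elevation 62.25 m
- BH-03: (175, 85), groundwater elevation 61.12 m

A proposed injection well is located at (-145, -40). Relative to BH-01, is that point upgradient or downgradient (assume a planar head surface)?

downgradient

With h = a·x + b·y + c and BH-01 as origin, the differences give:
  135·a + 125·b = +1.96
  140·a + (-40)·b = +0.83
Eliminate b (×(-40) and ×125, subtract): -22900·a = -182.150 → a = ∂h/∂x = +0.007954
Back-substitute: b = ∂h/∂y = +0.007090.
Head at (-145, -40) = 60.29 + (+0.007954)·(-180) + (+0.007090)·(-165) = 57.69 m.
That is lower than the 60.29 m at BH-01, so the point is downgradient.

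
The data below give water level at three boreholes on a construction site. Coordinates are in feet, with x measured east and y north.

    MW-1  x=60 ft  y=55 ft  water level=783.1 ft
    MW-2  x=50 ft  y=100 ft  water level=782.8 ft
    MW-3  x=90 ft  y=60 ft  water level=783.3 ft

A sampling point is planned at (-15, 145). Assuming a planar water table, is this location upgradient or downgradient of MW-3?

With h = a·x + b·y + c and MW-1 as origin, the differences give:
  (-10)·a + 45·b = -0.3
  30·a + 5·b = +0.2
Eliminate b (×5 and ×45, subtract): -1400·a = -10.50 → a = ∂h/∂x = +0.007500
Back-substitute: b = ∂h/∂y = -0.005000.
Head at (-15, 145) = 783.1 + (+0.007500)·(-75) + (-0.005000)·(90) = 782.09 ft.
That is lower than the 783.3 ft at MW-3, so the point is downgradient.

downgradient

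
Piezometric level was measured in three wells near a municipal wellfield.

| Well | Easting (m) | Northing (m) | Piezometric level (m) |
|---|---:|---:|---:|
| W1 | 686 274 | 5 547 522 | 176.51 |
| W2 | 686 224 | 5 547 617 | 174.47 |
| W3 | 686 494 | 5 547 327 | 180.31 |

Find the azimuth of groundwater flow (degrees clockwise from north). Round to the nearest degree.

Three-point gradient (reference W1): Δ to W2 = (-50, 95, -2.04), Δ to W3 = (220, -195, +3.80).
∂h/∂x = -0.003300, ∂h/∂y = -0.02321 (det = -11150).
Flow direction (−∇h) has components (+0.003300 E, +0.02321 N).
Azimuth = atan2(E, N) = atan2(+0.003300, +0.02321) = 8.1° ≈ 008°.

008°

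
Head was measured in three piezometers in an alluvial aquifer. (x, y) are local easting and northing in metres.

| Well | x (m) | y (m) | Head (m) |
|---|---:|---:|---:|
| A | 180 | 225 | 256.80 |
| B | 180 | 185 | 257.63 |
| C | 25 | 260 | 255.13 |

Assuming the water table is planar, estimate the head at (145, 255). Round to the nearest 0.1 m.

256.0 m

With h = a·x + b·y + c and A as origin, the differences give:
  0·a + (-40)·b = +0.83
  (-155)·a + 35·b = -1.67
Eliminate b (×35 and ×(-40), subtract): -6200·a = -37.750 → a = ∂h/∂x = +0.006089
Back-substitute: b = ∂h/∂y = -0.02075.
h(145, 255) = 256.80 + (+0.006089)·(-35) + (-0.02075)·(30) = 256.80 -0.213 -0.622 = 255.964 m.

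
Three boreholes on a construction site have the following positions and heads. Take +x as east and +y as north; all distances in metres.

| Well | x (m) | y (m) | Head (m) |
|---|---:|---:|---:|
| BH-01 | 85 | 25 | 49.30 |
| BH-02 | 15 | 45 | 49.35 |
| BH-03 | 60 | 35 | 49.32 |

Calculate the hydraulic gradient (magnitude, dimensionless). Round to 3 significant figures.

With h = a·x + b·y + c and BH-01 as origin, the differences give:
  (-70)·a + 20·b = +0.05
  (-25)·a + 10·b = +0.02
Eliminate b (×10 and ×20, subtract): -200·a = 0.100 → a = ∂h/∂x = -0.0005000
Back-substitute: b = ∂h/∂y = +0.0007500.
|∇h| = √(-0.0005000² + 0.0007500²) = 0.0009014

0.000901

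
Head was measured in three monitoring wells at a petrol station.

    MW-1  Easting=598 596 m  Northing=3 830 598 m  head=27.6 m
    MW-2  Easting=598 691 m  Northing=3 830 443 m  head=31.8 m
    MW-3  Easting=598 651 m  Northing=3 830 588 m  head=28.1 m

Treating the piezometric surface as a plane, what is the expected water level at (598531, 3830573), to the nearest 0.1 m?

27.9 m

Three-point gradient (reference MW-1): Δ to MW-2 = (95, -155, +4.2), Δ to MW-3 = (55, -10, +0.5).
∂h/∂x = +0.004686, ∂h/∂y = -0.02422 (det = 7575).
h(598531, 3830573) = 27.6 + (+0.004686)·(-65) + (-0.02422)·(-25) = 27.6 -0.305 +0.606 = 27.901 m.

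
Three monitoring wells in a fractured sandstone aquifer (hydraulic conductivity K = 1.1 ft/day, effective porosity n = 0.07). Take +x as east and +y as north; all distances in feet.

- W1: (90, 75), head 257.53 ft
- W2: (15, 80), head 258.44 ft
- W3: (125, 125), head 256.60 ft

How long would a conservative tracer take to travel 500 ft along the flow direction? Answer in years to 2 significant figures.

5.4 years

Three-point gradient (reference W1): Δ to W2 = (-75, 5, +0.91), Δ to W3 = (35, 50, -0.93).
∂h/∂x = -0.01278, ∂h/∂y = -0.009656 (det = -3925).
|∇h| = √(-0.01278² + -0.009656²) = 0.01602
Seepage velocity v = K·i/n = 1.1 × 0.01602 / 0.07 = 0.2517 ft/day.
t = 500 / 0.2517 = 1986 days = 5.44 years.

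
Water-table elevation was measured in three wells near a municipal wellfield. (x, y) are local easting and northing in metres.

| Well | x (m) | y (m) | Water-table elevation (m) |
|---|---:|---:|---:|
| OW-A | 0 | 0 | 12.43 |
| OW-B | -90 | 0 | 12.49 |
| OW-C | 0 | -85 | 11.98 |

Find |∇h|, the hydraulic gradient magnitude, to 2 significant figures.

∂h/∂x = (12.49 − 12.43) / (-90 − 0) = -0.0006667
∂h/∂y = (11.98 − 12.43) / (-85 − 0) = +0.005294
|∇h| = √(-0.0006667² + 0.005294²) = 0.005336

0.0053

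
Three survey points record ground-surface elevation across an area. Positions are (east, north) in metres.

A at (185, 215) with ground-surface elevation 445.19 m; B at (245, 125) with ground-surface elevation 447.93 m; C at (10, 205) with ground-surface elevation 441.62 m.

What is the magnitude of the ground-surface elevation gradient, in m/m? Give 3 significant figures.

Taking A as reference: B−A = (60, -90, +2.74); C−A = (-175, -10, -3.57).
Determinant of the coordinate differences = 60·(-10) − (-175)·(-90) = -16350.
∂z/∂x = [(+2.74)·(-10) − (-3.57)·(-90)] / -16350 = +0.02133
∂z/∂y = [60·(-3.57) − (-175)·(+2.74)] / -16350 = -0.01623
|∇f| = √(0.02133² + -0.01623²) = 0.0268 m/m

0.0268 m/m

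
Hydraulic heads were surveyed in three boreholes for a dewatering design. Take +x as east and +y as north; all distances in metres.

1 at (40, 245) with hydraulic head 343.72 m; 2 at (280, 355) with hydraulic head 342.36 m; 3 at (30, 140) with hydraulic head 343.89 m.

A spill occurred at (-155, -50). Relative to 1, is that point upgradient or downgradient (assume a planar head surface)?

Differences from 1: to 2 (Δx, Δy, Δh) = (240, 110, -1.36); to 3 = (-10, -105, +0.17).
Determinant of the coordinate differences = 240·(-105) − (-10)·110 = -24100.
∂h/∂x = [(-1.36)·(-105) − (+0.17)·110] / -24100 = -0.005149
∂h/∂y = [240·(+0.17) − (-10)·(-1.36)] / -24100 = -0.001129
Head at (-155, -50) = 343.72 + (-0.005149)·(-195) + (-0.001129)·(-295) = 345.06 m.
That is higher than the 343.72 m at 1, so the point is upgradient.

upgradient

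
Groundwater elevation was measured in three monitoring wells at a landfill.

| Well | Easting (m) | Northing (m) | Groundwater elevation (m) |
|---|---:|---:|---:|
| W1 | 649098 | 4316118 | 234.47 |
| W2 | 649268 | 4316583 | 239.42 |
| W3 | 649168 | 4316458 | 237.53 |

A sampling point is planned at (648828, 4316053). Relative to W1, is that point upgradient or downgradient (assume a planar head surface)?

downgradient

With h = a·x + b·y + c and W1 as origin, the differences give:
  170·a + 465·b = +4.95
  70·a + 340·b = +3.06
Eliminate b (×340 and ×465, subtract): 25250·a = 260.100 → a = ∂h/∂x = +0.01030
Back-substitute: b = ∂h/∂y = +0.006879.
Head at (648828, 4316053) = 234.47 + (+0.01030)·(-270) + (+0.006879)·(-65) = 231.24 m.
That is lower than the 234.47 m at W1, so the point is downgradient.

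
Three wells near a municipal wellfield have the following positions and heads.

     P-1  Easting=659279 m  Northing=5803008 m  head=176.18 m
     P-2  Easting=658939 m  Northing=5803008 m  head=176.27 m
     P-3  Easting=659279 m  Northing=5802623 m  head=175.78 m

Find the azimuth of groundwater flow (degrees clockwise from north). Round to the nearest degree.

166°

∂h/∂x = (176.27 − 176.18) / (658939 − 659279) = -0.0002647
∂h/∂y = (175.78 − 176.18) / (5802623 − 5803008) = +0.001039
Flow direction (−∇h) has components (+0.0002647 E, -0.001039 N).
Azimuth = atan2(E, N) = atan2(+0.0002647, -0.001039) = 165.7° ≈ 166°.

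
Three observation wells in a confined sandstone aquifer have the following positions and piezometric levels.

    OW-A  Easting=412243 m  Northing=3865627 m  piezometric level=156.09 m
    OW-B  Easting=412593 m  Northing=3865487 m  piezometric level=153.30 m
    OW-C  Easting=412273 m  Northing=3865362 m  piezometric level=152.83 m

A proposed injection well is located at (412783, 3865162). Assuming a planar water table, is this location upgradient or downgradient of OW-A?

downgradient

With h = a·x + b·y + c and OW-A as origin, the differences give:
  350·a + (-140)·b = -2.79
  30·a + (-265)·b = -3.26
Eliminate b (×(-265) and ×(-140), subtract): -88550·a = 282.950 → a = ∂h/∂x = -0.003195
Back-substitute: b = ∂h/∂y = +0.01194.
Head at (412783, 3865162) = 156.09 + (-0.003195)·(540) + (+0.01194)·(-465) = 148.81 m.
That is lower than the 156.09 m at OW-A, so the point is downgradient.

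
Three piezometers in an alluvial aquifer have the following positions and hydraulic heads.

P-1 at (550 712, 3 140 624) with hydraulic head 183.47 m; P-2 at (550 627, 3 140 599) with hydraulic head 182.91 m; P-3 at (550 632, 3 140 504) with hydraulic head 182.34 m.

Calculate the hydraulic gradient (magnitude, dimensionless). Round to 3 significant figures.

Differences from P-1: to P-2 (Δx, Δy, Δh) = (-85, -25, -0.56); to P-3 = (-80, -120, -1.13).
Determinant of the coordinate differences = (-85)·(-120) − (-80)·(-25) = 8200.
∂h/∂x = [(-0.56)·(-120) − (-1.13)·(-25)] / 8200 = +0.004750
∂h/∂y = [(-85)·(-1.13) − (-80)·(-0.56)] / 8200 = +0.006250
|∇h| = √(0.004750² + 0.006250²) = 0.00785

0.00785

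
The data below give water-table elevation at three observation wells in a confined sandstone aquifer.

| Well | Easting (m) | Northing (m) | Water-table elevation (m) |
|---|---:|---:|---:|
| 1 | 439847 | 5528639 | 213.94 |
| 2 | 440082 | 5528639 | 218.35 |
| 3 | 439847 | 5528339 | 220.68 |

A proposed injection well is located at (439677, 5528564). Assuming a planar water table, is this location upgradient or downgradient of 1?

downgradient

∂h/∂x = (218.35 − 213.94) / (440082 − 439847) = +0.01877
∂h/∂y = (220.68 − 213.94) / (5528339 − 5528639) = -0.02247
Head at (439677, 5528564) = 213.94 + (+0.01877)·(-170) + (-0.02247)·(-75) = 212.43 m.
That is lower than the 213.94 m at 1, so the point is downgradient.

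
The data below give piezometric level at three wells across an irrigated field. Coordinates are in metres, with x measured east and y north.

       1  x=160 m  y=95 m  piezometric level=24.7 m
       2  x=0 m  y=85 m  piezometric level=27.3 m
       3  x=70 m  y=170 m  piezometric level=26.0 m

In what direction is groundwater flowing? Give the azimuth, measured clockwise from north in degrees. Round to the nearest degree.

083°

Differences from 1: to 2 (Δx, Δy, Δh) = (-160, -10, +2.6); to 3 = (-90, 75, +1.3).
Determinant of the coordinate differences = (-160)·75 − (-90)·(-10) = -12900.
∂h/∂x = [(+2.6)·75 − (+1.3)·(-10)] / -12900 = -0.01612
∂h/∂y = [(-160)·(+1.3) − (-90)·(+2.6)] / -12900 = -0.002016
Flow direction (−∇h) has components (+0.01612 E, +0.002016 N).
Azimuth = atan2(E, N) = atan2(+0.01612, +0.002016) = 82.9° ≈ 083°.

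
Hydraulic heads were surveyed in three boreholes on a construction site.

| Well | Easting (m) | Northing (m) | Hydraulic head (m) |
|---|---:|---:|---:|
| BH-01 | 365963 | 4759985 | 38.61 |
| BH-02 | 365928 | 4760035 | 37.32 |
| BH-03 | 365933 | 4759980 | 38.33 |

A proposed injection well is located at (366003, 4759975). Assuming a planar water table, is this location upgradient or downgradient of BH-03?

upgradient

Three-point gradient (reference BH-01): Δ to BH-02 = (-35, 50, -1.29), Δ to BH-03 = (-30, -5, -0.28).
∂h/∂x = +0.01221, ∂h/∂y = -0.01725 (det = 1675).
Head at (366003, 4759975) = 38.61 + (+0.01221)·(40) + (-0.01725)·(-10) = 39.27 m.
That is higher than the 38.33 m at BH-03, so the point is upgradient.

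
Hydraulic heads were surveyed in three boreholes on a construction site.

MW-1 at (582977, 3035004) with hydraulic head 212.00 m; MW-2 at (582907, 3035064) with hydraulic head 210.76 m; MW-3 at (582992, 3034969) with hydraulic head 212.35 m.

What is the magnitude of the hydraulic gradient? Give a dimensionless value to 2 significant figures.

0.015

Differences from MW-1: to MW-2 (Δx, Δy, Δh) = (-70, 60, -1.24); to MW-3 = (15, -35, +0.35).
Solve a·Δx + b·Δy = Δh: det = (-70)·(-35) − 15·60 = 1550.
∂h/∂x = [(-1.24)·(-35) − (+0.35)·60] / 1550 = +0.01445
∂h/∂y = [(-70)·(+0.35) − 15·(-1.24)] / 1550 = -0.003806
|∇h| = √(0.01445² + -0.003806²) = 0.01494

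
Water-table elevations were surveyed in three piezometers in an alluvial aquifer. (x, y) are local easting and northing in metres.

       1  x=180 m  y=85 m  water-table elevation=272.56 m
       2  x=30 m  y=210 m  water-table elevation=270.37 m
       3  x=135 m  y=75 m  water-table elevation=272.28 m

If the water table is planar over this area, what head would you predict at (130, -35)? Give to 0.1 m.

With h = a·x + b·y + c and 1 as origin, the differences give:
  (-150)·a + 125·b = -2.19
  (-45)·a + (-10)·b = -0.28
Eliminate b (×(-10) and ×125, subtract): 7125·a = 56.900 → a = ∂h/∂x = +0.007986
Back-substitute: b = ∂h/∂y = -0.007937.
h(130, -35) = 272.56 + (+0.007986)·(-50) + (-0.007937)·(-120) = 272.56 -0.399 +0.952 = 273.113 m.

273.1 m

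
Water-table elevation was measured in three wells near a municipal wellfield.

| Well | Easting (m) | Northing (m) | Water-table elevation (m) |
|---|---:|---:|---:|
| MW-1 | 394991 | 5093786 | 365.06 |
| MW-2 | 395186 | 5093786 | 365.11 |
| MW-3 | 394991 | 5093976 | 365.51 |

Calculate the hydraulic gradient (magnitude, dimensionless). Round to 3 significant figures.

0.00238

∂h/∂x = (365.11 − 365.06) / (395186 − 394991) = +0.0002564
∂h/∂y = (365.51 − 365.06) / (5093976 − 5093786) = +0.002368
|∇h| = √(0.0002564² + 0.002368²) = 0.002382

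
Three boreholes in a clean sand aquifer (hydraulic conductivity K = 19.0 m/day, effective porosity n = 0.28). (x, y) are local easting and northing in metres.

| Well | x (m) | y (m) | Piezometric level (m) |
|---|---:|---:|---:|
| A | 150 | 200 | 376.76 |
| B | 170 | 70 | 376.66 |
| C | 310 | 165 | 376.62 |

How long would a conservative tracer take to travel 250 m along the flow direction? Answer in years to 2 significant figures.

With h = a·x + b·y + c and A as origin, the differences give:
  20·a + (-130)·b = -0.10
  160·a + (-35)·b = -0.14
Eliminate b (×(-35) and ×(-130), subtract): 20100·a = -14.700 → a = ∂h/∂x = -0.0007313
Back-substitute: b = ∂h/∂y = +0.0006567.
|∇h| = √(-0.0007313² + 0.0006567²) = 0.0009829
Seepage velocity v = K·i/n = 19.0 × 0.0009829 / 0.28 = 0.0667 m/day.
t = 250 / 0.0667 = 3748 days = 10.3 years.

10 years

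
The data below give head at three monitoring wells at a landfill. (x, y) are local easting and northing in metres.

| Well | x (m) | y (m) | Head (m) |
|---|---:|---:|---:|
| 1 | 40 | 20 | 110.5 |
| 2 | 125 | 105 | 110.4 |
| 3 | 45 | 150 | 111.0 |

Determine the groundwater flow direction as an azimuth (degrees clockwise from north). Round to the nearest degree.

With h = a·x + b·y + c and 1 as origin, the differences give:
  85·a + 85·b = -0.1
  5·a + 130·b = +0.5
Eliminate b (×130 and ×85, subtract): 10625·a = -55.50 → a = ∂h/∂x = -0.005224
Back-substitute: b = ∂h/∂y = +0.004047.
Flow direction (−∇h) has components (+0.005224 E, -0.004047 N).
Azimuth = atan2(E, N) = atan2(+0.005224, -0.004047) = 127.8° ≈ 128°.

128°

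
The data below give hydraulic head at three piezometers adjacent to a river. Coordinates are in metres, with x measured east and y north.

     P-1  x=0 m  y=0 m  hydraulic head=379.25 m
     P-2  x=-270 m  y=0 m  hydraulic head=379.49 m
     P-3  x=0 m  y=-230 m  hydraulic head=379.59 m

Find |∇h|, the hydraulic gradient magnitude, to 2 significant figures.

0.0017

∂h/∂x = (379.49 − 379.25) / (-270 − 0) = -0.0008889
∂h/∂y = (379.59 − 379.25) / (-230 − 0) = -0.001478
|∇h| = √(-0.0008889² + -0.001478²) = 0.001725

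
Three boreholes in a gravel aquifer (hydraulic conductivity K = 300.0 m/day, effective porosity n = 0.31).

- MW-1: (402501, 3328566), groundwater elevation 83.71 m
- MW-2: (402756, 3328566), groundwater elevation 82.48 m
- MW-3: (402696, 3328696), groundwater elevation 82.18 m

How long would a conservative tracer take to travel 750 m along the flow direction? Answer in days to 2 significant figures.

Taking MW-1 as reference: MW-2−MW-1 = (255, 0, -1.23); MW-3−MW-1 = (195, 130, -1.53).
Determinant of the coordinate differences = 255·130 − 195·0 = 33150.
∂h/∂x = [(-1.23)·130 − (-1.53)·0] / 33150 = -0.004824
∂h/∂y = [255·(-1.53) − 195·(-1.23)] / 33150 = -0.004534
|∇h| = √(-0.004824² + -0.004534²) = 0.00662
Seepage velocity v = K·i/n = 300.0 × 0.00662 / 0.31 = 6.406 m/day.
t = 750 / 6.406 = 117.1 days.

120 days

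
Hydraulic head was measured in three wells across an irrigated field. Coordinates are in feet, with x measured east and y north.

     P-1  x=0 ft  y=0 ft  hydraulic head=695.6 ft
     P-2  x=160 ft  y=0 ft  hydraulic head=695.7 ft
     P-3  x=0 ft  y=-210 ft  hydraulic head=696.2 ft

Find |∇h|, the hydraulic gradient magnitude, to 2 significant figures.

0.0029

∂h/∂x = (695.7 − 695.6) / (160 − 0) = +0.0006250
∂h/∂y = (696.2 − 695.6) / (-210 − 0) = -0.002857
|∇h| = √(0.0006250² + -0.002857²) = 0.002925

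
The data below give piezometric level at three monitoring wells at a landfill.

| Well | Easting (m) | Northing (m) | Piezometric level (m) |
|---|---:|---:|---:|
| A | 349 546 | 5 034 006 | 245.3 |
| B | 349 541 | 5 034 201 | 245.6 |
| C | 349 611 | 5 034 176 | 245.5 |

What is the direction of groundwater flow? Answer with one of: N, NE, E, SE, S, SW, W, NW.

Taking A as reference: B−A = (-5, 195, +0.3); C−A = (65, 170, +0.2).
Solve a·Δx + b·Δy = Δh: det = (-5)·170 − 65·195 = -13525.
∂h/∂x = [(+0.3)·170 − (+0.2)·195] / -13525 = -0.0008872
∂h/∂y = [(-5)·(+0.2) − 65·(+0.3)] / -13525 = +0.001516
Flow = −∇h = (+0.0008872 east, -0.001516 north), which points southeast.

SE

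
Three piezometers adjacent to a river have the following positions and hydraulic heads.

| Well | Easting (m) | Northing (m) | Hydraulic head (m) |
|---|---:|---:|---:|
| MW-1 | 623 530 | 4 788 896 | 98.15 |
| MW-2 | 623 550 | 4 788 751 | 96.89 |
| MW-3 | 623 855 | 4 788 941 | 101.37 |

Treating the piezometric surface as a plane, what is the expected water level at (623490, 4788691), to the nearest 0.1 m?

Differences from MW-1: to MW-2 (Δx, Δy, Δh) = (20, -145, -1.26); to MW-3 = (325, 45, +3.22).
Solve a·Δx + b·Δy = Δh: det = 20·45 − 325·(-145) = 48025.
∂h/∂x = [(-1.26)·45 − (+3.22)·(-145)] / 48025 = +0.008541
∂h/∂y = [20·(+3.22) − 325·(-1.26)] / 48025 = +0.009868
h(623490, 4788691) = 98.15 + (+0.008541)·(-40) + (+0.009868)·(-205) = 98.15 -0.342 -2.023 = 95.785 m.

95.8 m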